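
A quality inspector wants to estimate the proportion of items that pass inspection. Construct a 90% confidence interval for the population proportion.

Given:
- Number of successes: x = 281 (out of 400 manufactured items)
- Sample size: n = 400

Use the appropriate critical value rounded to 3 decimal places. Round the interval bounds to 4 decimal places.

Sample proportion: p̂ = 281/400 = 0.702500

Check conditions for normal approximation:
  np̂ = 281 ≥ 10 ✓
  n(1-p̂) = 119 ≥ 10 ✓

The sample is large enough, so use a z-interval (normal approximation) for the proportion.

For 90% confidence, z* = 1.645 (from standard normal table)

Standard error: SE = √(p̂(1-p̂)/n) = √(0.702500×0.297500/400) = 0.02285792

Margin of error: E = z* × SE = 1.645 × 0.02285792 = 0.037601

Z-interval: p̂ ± E = 0.702500 ± 0.037601 = (0.664899, 0.740101)

Rounded to 4 decimal places:

(0.6649, 0.7401)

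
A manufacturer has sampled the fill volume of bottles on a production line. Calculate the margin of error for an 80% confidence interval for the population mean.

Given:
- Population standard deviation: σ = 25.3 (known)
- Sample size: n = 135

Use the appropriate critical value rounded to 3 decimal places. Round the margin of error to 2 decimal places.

The population standard deviation σ is known, so use the z-interval margin of error formula.

For 80% confidence, z* = 1.282 (from standard normal table)

Margin of error formula for z-interval: E = z* × σ/√n

E = 1.282 × 25.3/√135
  = 1.282 × 2.177477
  = 2.7915

Rounded to 2 decimal places:

2.79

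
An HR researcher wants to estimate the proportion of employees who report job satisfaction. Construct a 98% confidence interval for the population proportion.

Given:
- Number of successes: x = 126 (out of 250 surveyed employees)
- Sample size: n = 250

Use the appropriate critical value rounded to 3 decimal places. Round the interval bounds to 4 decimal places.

Sample proportion: p̂ = 126/250 = 0.504000

Check conditions for normal approximation:
  np̂ = 126 ≥ 10 ✓
  n(1-p̂) = 124 ≥ 10 ✓

The sample is large enough, so use a z-interval (normal approximation) for the proportion.

For 98% confidence, z* = 2.326 (from standard normal table)

Standard error: SE = √(p̂(1-p̂)/n) = √(0.504000×0.496000/250) = 0.03162176

Margin of error: E = z* × SE = 2.326 × 0.03162176 = 0.073552

Z-interval: p̂ ± E = 0.504000 ± 0.073552 = (0.430448, 0.577552)

Rounded to 4 decimal places:

(0.4304, 0.5776)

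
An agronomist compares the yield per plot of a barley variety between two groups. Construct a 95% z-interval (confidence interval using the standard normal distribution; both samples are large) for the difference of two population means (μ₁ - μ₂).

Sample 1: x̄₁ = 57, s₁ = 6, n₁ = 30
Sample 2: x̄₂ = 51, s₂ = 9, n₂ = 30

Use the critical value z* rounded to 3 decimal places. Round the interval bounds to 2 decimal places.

Both samples are large (n₁ = 30 ≥ 30, n₂ = 30 ≥ 30), so a z-interval for the difference of means applies.

Point estimate: x̄₁ - x̄₂ = 57 - 51 = 6

Standard error: SE = √(s₁²/n₁ + s₂²/n₂)
= √(6²/30 + 9²/30)
= √(1.200000 + 2.700000)
= 1.974842

For 95% confidence, z* = 1.96 (from standard normal table)
Margin of error: E = z* × SE = 1.96 × 1.974842 = 3.8707

Z-interval: (x̄₁ - x̄₂) ± E = 6 ± 3.8707 = (2.1293, 9.8707)

Rounded to 2 decimal places:

(2.13, 9.87)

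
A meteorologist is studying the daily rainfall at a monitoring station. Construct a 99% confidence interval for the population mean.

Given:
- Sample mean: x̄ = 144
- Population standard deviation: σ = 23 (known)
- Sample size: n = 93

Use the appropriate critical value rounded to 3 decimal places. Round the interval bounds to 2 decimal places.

The population standard deviation σ is known, so use a z-interval (standard normal critical value).

For 99% confidence, z* = 2.576 (from standard normal table)

Standard error: SE = σ/√n = 23/√93 = 2.384989

Margin of error: E = z* × SE = 2.576 × 2.384989 = 6.1437

Z-interval: x̄ ± E = 144 ± 6.1437 = (137.8563, 150.1437)

Rounded to 2 decimal places:

(137.86, 150.14)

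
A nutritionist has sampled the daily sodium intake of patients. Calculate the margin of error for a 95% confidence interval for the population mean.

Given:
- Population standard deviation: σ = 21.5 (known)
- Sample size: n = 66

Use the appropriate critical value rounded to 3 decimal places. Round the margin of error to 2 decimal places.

The population standard deviation σ is known, so use the z-interval margin of error formula.

For 95% confidence, z* = 1.96 (from standard normal table)

Margin of error formula for z-interval: E = z* × σ/√n

E = 1.96 × 21.5/√66
  = 1.96 × 2.646467
  = 5.1871

Rounded to 2 decimal places:

5.19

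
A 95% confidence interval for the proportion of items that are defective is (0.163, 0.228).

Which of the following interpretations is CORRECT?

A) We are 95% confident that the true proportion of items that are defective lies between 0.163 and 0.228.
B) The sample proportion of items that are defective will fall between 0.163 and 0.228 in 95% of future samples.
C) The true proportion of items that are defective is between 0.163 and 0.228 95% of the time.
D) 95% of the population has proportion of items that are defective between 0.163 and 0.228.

A confidence interval represents our confidence in the procedure, not a probability statement about the parameter.

Key concept: If we repeated this sampling process many times and computed a 95% CI each time, about 95% of those intervals would contain the true population parameter.

For this specific interval (0.163, 0.228):
- Midpoint (point estimate): 0.1955
- Margin of error: 0.0325

The correct interpretation is the one stating confidence that the true parameter lies in the interval — option A.

A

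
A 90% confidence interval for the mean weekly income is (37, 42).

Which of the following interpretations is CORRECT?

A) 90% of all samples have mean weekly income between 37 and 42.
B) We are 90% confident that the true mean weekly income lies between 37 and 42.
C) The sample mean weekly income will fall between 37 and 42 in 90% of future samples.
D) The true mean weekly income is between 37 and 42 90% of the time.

A confidence interval represents our confidence in the procedure, not a probability statement about the parameter.

Key concept: If we repeated this sampling process many times and computed a 90% CI each time, about 90% of those intervals would contain the true population parameter.

For this specific interval (37, 42):
- Midpoint (point estimate): 39.5
- Margin of error: 2.5

The correct interpretation is the one stating confidence that the true parameter lies in the interval — option B.

B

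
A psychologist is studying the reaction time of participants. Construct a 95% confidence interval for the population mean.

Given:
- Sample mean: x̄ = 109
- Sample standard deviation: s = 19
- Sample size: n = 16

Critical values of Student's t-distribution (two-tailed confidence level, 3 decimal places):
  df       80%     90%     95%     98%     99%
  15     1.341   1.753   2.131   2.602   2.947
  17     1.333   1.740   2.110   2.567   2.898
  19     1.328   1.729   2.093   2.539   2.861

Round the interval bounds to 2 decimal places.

The population standard deviation σ is unknown (only the sample standard deviation s is given), so use a t-interval with df = n - 1 = 16 - 1 = 15.

For 95% confidence with df = 15, t* = 2.131 (from t-table)

Standard error: SE = s/√n = 19/√16 = 4.750000

Margin of error: E = t* × SE = 2.131 × 4.750000 = 10.1222

T-interval: x̄ ± E = 109 ± 10.1222 = (98.8778, 119.1222)

Rounded to 2 decimal places:

(98.88, 119.12)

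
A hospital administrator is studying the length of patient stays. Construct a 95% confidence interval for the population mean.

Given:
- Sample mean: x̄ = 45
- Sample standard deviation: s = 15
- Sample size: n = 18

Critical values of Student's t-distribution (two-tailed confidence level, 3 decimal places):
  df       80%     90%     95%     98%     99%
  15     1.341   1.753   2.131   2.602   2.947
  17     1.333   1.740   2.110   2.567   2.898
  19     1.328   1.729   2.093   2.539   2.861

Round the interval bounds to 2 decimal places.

The population standard deviation σ is unknown (only the sample standard deviation s is given), so use a t-interval with df = n - 1 = 18 - 1 = 17.

For 95% confidence with df = 17, t* = 2.110 (from t-table)

Standard error: SE = s/√n = 15/√18 = 3.535534

Margin of error: E = t* × SE = 2.110 × 3.535534 = 7.4600

T-interval: x̄ ± E = 45 ± 7.4600 = (37.5400, 52.4600)

Rounded to 2 decimal places:

(37.54, 52.46)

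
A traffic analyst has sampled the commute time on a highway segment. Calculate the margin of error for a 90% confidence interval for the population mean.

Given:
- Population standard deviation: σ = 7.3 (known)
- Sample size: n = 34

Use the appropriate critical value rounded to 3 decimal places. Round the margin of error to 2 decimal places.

The population standard deviation σ is known, so use the z-interval margin of error formula.

For 90% confidence, z* = 1.645 (from standard normal table)

Margin of error formula for z-interval: E = z* × σ/√n

E = 1.645 × 7.3/√34
  = 1.645 × 1.251940
  = 2.0594

Rounded to 2 decimal places:

2.06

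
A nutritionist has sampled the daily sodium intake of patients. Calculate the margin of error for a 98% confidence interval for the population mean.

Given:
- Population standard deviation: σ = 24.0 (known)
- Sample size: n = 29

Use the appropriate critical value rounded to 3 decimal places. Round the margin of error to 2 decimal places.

The population standard deviation σ is known, so use the z-interval margin of error formula.

For 98% confidence, z* = 2.326 (from standard normal table)

Margin of error formula for z-interval: E = z* × σ/√n

E = 2.326 × 24.0/√29
  = 2.326 × 4.456688
  = 10.3663

Rounded to 2 decimal places:

10.37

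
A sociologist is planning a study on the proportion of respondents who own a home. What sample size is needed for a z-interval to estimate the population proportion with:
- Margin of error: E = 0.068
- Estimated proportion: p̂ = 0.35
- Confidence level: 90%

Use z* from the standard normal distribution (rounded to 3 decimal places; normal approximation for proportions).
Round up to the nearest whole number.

Using z* for proportion z-interval (normal approximation).

For 90% confidence, z* = 1.645 (from standard normal table)

Sample size formula for proportion z-interval: n = z*²p̂(1-p̂)/E²

n = 1.645² × 0.35 × 0.65 / 0.068²
  = 2.706025 × 0.2275 / 0.004624
  = 133.1360

Round up to the nearest whole number: n = 134

134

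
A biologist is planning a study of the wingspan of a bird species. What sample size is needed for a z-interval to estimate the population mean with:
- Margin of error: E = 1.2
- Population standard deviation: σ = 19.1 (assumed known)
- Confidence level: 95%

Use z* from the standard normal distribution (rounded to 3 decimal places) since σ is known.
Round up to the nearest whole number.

Using z* since population σ is known (z-interval formula).

For 95% confidence, z* = 1.96 (from standard normal table)

Sample size formula for z-interval: n = (z*σ/E)²

n = (1.96 × 19.1 / 1.2)²
  = (31.196667)²
  = 973.2320

Round up to the nearest whole number: n = 974

974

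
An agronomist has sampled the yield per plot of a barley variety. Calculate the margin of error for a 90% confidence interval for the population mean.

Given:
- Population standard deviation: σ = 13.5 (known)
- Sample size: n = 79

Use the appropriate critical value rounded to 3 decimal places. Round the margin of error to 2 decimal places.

The population standard deviation σ is known, so use the z-interval margin of error formula.

For 90% confidence, z* = 1.645 (from standard normal table)

Margin of error formula for z-interval: E = z* × σ/√n

E = 1.645 × 13.5/√79
  = 1.645 × 1.518869
  = 2.4985

Rounded to 2 decimal places:

2.50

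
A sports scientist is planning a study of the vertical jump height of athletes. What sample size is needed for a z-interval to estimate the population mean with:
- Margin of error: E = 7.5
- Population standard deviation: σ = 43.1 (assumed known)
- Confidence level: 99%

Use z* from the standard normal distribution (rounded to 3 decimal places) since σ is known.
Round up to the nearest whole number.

Using z* since population σ is known (z-interval formula).

For 99% confidence, z* = 2.576 (from standard normal table)

Sample size formula for z-interval: n = (z*σ/E)²

n = (2.576 × 43.1 / 7.5)²
  = (14.803413)²
  = 219.1410

Round up to the nearest whole number: n = 220

220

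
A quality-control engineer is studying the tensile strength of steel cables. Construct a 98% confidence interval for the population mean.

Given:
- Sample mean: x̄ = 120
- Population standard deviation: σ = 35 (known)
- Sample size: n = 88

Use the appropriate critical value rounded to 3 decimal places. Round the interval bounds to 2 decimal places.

The population standard deviation σ is known, so use a z-interval (standard normal critical value).

For 98% confidence, z* = 2.326 (from standard normal table)

Standard error: SE = σ/√n = 35/√88 = 3.731013

Margin of error: E = z* × SE = 2.326 × 3.731013 = 8.6783

Z-interval: x̄ ± E = 120 ± 8.6783 = (111.3217, 128.6783)

Rounded to 2 decimal places:

(111.32, 128.68)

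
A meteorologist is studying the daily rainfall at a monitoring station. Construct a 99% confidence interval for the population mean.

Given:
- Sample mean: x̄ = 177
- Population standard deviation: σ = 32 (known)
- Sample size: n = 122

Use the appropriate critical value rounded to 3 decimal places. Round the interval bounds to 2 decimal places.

The population standard deviation σ is known, so use a z-interval (standard normal critical value).

For 99% confidence, z* = 2.576 (from standard normal table)

Standard error: SE = σ/√n = 32/√122 = 2.897144

Margin of error: E = z* × SE = 2.576 × 2.897144 = 7.4630

Z-interval: x̄ ± E = 177 ± 7.4630 = (169.5370, 184.4630)

Rounded to 2 decimal places:

(169.54, 184.46)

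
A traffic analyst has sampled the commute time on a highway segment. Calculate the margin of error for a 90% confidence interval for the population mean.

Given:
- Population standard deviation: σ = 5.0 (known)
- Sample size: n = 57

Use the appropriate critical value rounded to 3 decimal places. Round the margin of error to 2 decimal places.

The population standard deviation σ is known, so use the z-interval margin of error formula.

For 90% confidence, z* = 1.645 (from standard normal table)

Margin of error formula for z-interval: E = z* × σ/√n

E = 1.645 × 5.0/√57
  = 1.645 × 0.662266
  = 1.0894

Rounded to 2 decimal places:

1.09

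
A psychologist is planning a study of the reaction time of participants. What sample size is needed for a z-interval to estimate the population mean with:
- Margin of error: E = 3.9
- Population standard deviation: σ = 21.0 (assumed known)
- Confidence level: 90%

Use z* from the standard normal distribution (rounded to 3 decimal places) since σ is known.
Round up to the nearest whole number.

Using z* since population σ is known (z-interval formula).

For 90% confidence, z* = 1.645 (from standard normal table)

Sample size formula for z-interval: n = (z*σ/E)²

n = (1.645 × 21.0 / 3.9)²
  = (8.857692)²
  = 78.4587

Round up to the nearest whole number: n = 79

79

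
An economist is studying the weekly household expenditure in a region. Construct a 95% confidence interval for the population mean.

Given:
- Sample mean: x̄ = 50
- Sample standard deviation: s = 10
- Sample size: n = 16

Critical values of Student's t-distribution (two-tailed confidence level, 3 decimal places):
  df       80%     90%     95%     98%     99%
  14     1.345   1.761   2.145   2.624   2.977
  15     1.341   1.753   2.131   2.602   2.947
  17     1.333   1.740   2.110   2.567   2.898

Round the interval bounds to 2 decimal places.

The population standard deviation σ is unknown (only the sample standard deviation s is given), so use a t-interval with df = n - 1 = 16 - 1 = 15.

For 95% confidence with df = 15, t* = 2.131 (from t-table)

Standard error: SE = s/√n = 10/√16 = 2.500000

Margin of error: E = t* × SE = 2.131 × 2.500000 = 5.3275

T-interval: x̄ ± E = 50 ± 5.3275 = (44.6725, 55.3275)

Rounded to 2 decimal places:

(44.67, 55.33)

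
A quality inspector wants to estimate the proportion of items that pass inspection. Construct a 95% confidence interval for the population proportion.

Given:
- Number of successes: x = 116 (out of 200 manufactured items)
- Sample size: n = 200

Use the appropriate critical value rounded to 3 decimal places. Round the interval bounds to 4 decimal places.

Sample proportion: p̂ = 116/200 = 0.580000

Check conditions for normal approximation:
  np̂ = 116 ≥ 10 ✓
  n(1-p̂) = 84 ≥ 10 ✓

The sample is large enough, so use a z-interval (normal approximation) for the proportion.

For 95% confidence, z* = 1.96 (from standard normal table)

Standard error: SE = √(p̂(1-p̂)/n) = √(0.580000×0.420000/200) = 0.03489986

Margin of error: E = z* × SE = 1.96 × 0.03489986 = 0.068404

Z-interval: p̂ ± E = 0.580000 ± 0.068404 = (0.511596, 0.648404)

Rounded to 4 decimal places:

(0.5116, 0.6484)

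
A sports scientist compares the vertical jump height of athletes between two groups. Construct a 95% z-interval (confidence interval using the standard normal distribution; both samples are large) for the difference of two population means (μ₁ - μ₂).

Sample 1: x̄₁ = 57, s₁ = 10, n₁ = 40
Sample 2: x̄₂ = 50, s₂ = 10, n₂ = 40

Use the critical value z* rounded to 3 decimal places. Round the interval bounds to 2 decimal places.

Both samples are large (n₁ = 40 ≥ 30, n₂ = 40 ≥ 30), so a z-interval for the difference of means applies.

Point estimate: x̄₁ - x̄₂ = 57 - 50 = 7

Standard error: SE = √(s₁²/n₁ + s₂²/n₂)
= √(10²/40 + 10²/40)
= √(2.500000 + 2.500000)
= 2.236068

For 95% confidence, z* = 1.96 (from standard normal table)
Margin of error: E = z* × SE = 1.96 × 2.236068 = 4.3827

Z-interval: (x̄₁ - x̄₂) ± E = 7 ± 4.3827 = (2.6173, 11.3827)

Rounded to 2 decimal places:

(2.62, 11.38)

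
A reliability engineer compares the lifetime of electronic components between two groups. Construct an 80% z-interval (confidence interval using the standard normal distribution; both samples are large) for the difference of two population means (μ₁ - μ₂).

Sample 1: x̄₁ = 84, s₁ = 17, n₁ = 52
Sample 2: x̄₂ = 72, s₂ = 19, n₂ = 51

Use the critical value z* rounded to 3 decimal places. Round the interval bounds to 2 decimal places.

Both samples are large (n₁ = 52 ≥ 30, n₂ = 51 ≥ 30), so a z-interval for the difference of means applies.

Point estimate: x̄₁ - x̄₂ = 84 - 72 = 12

Standard error: SE = √(s₁²/n₁ + s₂²/n₂)
= √(17²/52 + 19²/51)
= √(5.557692 + 7.078431)
= 3.554733

For 80% confidence, z* = 1.282 (from standard normal table)
Margin of error: E = z* × SE = 1.282 × 3.554733 = 4.5572

Z-interval: (x̄₁ - x̄₂) ± E = 12 ± 4.5572 = (7.4428, 16.5572)

Rounded to 2 decimal places:

(7.44, 16.56)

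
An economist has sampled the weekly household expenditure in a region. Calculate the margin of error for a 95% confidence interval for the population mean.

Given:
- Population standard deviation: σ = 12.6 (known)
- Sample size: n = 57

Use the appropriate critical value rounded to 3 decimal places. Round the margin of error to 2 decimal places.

The population standard deviation σ is known, so use the z-interval margin of error formula.

For 95% confidence, z* = 1.96 (from standard normal table)

Margin of error formula for z-interval: E = z* × σ/√n

E = 1.96 × 12.6/√57
  = 1.96 × 1.668911
  = 3.2711

Rounded to 2 decimal places:

3.27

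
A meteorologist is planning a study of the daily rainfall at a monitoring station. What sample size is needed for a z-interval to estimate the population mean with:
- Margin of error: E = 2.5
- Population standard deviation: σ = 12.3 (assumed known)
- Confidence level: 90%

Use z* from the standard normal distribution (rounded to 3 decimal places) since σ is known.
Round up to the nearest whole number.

Using z* since population σ is known (z-interval formula).

For 90% confidence, z* = 1.645 (from standard normal table)

Sample size formula for z-interval: n = (z*σ/E)²

n = (1.645 × 12.3 / 2.5)²
  = (8.093400)²
  = 65.5031

Round up to the nearest whole number: n = 66

66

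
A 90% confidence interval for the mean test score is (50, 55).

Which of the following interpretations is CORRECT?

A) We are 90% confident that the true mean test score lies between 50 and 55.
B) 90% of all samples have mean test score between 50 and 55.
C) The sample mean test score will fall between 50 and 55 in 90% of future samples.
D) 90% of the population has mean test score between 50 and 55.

A confidence interval represents our confidence in the procedure, not a probability statement about the parameter.

Key concept: If we repeated this sampling process many times and computed a 90% CI each time, about 90% of those intervals would contain the true population parameter.

For this specific interval (50, 55):
- Midpoint (point estimate): 52.5
- Margin of error: 2.5

The correct interpretation is the one stating confidence that the true parameter lies in the interval — option A.

A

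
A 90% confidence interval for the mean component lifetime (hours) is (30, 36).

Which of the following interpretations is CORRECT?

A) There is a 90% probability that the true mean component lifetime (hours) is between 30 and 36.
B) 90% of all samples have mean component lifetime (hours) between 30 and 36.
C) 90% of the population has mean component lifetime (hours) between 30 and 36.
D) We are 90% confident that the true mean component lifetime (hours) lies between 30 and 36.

A confidence interval represents our confidence in the procedure, not a probability statement about the parameter.

Key concept: If we repeated this sampling process many times and computed a 90% CI each time, about 90% of those intervals would contain the true population parameter.

For this specific interval (30, 36):
- Midpoint (point estimate): 33
- Margin of error: 3

The correct interpretation is the one stating confidence that the true parameter lies in the interval — option D.

D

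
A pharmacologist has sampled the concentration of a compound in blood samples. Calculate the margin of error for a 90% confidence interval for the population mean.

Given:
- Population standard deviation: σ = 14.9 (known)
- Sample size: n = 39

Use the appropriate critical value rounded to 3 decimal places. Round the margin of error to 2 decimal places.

The population standard deviation σ is known, so use the z-interval margin of error formula.

For 90% confidence, z* = 1.645 (from standard normal table)

Margin of error formula for z-interval: E = z* × σ/√n

E = 1.645 × 14.9/√39
  = 1.645 × 2.385909
  = 3.9248

Rounded to 2 decimal places:

3.92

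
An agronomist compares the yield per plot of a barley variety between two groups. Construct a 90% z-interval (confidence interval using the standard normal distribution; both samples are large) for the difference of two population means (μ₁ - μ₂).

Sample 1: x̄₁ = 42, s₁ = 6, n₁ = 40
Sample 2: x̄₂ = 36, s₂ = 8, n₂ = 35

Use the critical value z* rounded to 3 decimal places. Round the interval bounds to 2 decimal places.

Both samples are large (n₁ = 40 ≥ 30, n₂ = 35 ≥ 30), so a z-interval for the difference of means applies.

Point estimate: x̄₁ - x̄₂ = 42 - 36 = 6

Standard error: SE = √(s₁²/n₁ + s₂²/n₂)
= √(6²/40 + 8²/35)
= √(0.900000 + 1.828571)
= 1.651839

For 90% confidence, z* = 1.645 (from standard normal table)
Margin of error: E = z* × SE = 1.645 × 1.651839 = 2.7173

Z-interval: (x̄₁ - x̄₂) ± E = 6 ± 2.7173 = (3.2827, 8.7173)

Rounded to 2 decimal places:

(3.28, 8.72)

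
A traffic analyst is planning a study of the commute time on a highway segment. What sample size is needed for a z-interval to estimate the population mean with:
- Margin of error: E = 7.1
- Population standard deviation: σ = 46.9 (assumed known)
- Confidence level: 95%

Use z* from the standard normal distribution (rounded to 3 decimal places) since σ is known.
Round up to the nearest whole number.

Using z* since population σ is known (z-interval formula).

For 95% confidence, z* = 1.96 (from standard normal table)

Sample size formula for z-interval: n = (z*σ/E)²

n = (1.96 × 46.9 / 7.1)²
  = (12.947042)²
  = 167.6259

Round up to the nearest whole number: n = 168

168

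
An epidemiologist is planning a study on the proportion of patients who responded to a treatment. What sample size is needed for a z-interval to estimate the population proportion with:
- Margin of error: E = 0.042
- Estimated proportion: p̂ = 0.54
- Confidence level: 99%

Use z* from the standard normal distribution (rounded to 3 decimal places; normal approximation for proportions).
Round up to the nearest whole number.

Using z* for proportion z-interval (normal approximation).

For 99% confidence, z* = 2.576 (from standard normal table)

Sample size formula for proportion z-interval: n = z*²p̂(1-p̂)/E²

n = 2.576² × 0.54 × 0.46 / 0.042²
  = 6.635776 × 0.2484 / 0.001764
  = 934.4256

Round up to the nearest whole number: n = 935

935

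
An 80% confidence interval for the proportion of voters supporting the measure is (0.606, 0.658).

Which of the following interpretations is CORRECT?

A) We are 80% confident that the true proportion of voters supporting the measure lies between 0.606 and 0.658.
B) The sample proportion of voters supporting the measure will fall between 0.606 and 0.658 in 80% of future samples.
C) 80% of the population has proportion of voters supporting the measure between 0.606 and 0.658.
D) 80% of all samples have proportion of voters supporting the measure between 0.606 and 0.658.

A confidence interval represents our confidence in the procedure, not a probability statement about the parameter.

Key concept: If we repeated this sampling process many times and computed an 80% CI each time, about 80% of those intervals would contain the true population parameter.

For this specific interval (0.606, 0.658):
- Midpoint (point estimate): 0.632
- Margin of error: 0.026

The correct interpretation is the one stating confidence that the true parameter lies in the interval — option A.

A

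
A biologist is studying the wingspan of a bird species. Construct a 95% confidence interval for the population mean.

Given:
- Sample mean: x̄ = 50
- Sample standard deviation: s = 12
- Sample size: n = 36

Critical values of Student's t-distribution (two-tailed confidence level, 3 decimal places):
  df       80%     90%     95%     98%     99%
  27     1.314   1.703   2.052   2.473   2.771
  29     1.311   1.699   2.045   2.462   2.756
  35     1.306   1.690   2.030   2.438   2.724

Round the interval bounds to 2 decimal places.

The population standard deviation σ is unknown (only the sample standard deviation s is given), so use a t-interval with df = n - 1 = 36 - 1 = 35.

For 95% confidence with df = 35, t* = 2.030 (from t-table)

Standard error: SE = s/√n = 12/√36 = 2.000000

Margin of error: E = t* × SE = 2.030 × 2.000000 = 4.0600

T-interval: x̄ ± E = 50 ± 4.0600 = (45.9400, 54.0600)

Rounded to 2 decimal places:

(45.94, 54.06)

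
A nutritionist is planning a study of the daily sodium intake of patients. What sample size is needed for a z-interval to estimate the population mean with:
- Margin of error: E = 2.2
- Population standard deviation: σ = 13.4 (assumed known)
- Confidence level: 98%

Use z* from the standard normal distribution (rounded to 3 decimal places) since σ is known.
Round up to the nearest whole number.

Using z* since population σ is known (z-interval formula).

For 98% confidence, z* = 2.326 (from standard normal table)

Sample size formula for z-interval: n = (z*σ/E)²

n = (2.326 × 13.4 / 2.2)²
  = (14.167455)²
  = 200.7168

Round up to the nearest whole number: n = 201

201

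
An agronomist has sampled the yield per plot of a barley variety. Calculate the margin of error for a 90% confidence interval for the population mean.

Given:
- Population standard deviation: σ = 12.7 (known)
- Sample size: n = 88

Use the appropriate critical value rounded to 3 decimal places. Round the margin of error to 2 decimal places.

The population standard deviation σ is known, so use the z-interval margin of error formula.

For 90% confidence, z* = 1.645 (from standard normal table)

Margin of error formula for z-interval: E = z* × σ/√n

E = 1.645 × 12.7/√88
  = 1.645 × 1.353825
  = 2.2270

Rounded to 2 decimal places:

2.23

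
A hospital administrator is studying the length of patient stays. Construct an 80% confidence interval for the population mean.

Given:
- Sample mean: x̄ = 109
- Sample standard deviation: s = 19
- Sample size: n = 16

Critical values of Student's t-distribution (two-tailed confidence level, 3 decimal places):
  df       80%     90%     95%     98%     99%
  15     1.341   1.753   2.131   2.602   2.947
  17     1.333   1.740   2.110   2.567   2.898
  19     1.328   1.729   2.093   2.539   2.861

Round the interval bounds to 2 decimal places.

The population standard deviation σ is unknown (only the sample standard deviation s is given), so use a t-interval with df = n - 1 = 16 - 1 = 15.

For 80% confidence with df = 15, t* = 1.341 (from t-table)

Standard error: SE = s/√n = 19/√16 = 4.750000

Margin of error: E = t* × SE = 1.341 × 4.750000 = 6.3697

T-interval: x̄ ± E = 109 ± 6.3697 = (102.6303, 115.3697)

Rounded to 2 decimal places:

(102.63, 115.37)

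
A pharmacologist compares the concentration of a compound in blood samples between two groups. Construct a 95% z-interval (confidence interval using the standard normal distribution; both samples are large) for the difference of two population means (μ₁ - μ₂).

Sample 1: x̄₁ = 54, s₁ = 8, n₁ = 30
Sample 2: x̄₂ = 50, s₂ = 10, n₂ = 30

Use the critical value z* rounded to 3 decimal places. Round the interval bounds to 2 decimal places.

Both samples are large (n₁ = 30 ≥ 30, n₂ = 30 ≥ 30), so a z-interval for the difference of means applies.

Point estimate: x̄₁ - x̄₂ = 54 - 50 = 4

Standard error: SE = √(s₁²/n₁ + s₂²/n₂)
= √(8²/30 + 10²/30)
= √(2.133333 + 3.333333)
= 2.338090

For 95% confidence, z* = 1.96 (from standard normal table)
Margin of error: E = z* × SE = 1.96 × 2.338090 = 4.5827

Z-interval: (x̄₁ - x̄₂) ± E = 4 ± 4.5827 = (-0.5827, 8.5827)

Rounded to 2 decimal places:

(-0.58, 8.58)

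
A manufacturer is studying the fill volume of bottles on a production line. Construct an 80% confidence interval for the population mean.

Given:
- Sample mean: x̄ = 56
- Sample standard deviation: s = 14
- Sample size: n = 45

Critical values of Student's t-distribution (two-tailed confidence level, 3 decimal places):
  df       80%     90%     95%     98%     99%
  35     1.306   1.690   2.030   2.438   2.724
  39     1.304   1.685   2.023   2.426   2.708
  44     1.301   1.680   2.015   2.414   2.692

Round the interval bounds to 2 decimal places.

The population standard deviation σ is unknown (only the sample standard deviation s is given), so use a t-interval with df = n - 1 = 45 - 1 = 44.

For 80% confidence with df = 44, t* = 1.301 (from t-table)

Standard error: SE = s/√n = 14/√45 = 2.086997

Margin of error: E = t* × SE = 1.301 × 2.086997 = 2.7152

T-interval: x̄ ± E = 56 ± 2.7152 = (53.2848, 58.7152)

Rounded to 2 decimal places:

(53.28, 58.72)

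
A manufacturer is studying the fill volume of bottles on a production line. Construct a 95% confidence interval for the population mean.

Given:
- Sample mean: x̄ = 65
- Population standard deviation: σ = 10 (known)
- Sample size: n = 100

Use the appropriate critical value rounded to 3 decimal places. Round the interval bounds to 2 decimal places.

The population standard deviation σ is known, so use a z-interval (standard normal critical value).

For 95% confidence, z* = 1.96 (from standard normal table)

Standard error: SE = σ/√n = 10/√100 = 1.000000

Margin of error: E = z* × SE = 1.96 × 1.000000 = 1.9600

Z-interval: x̄ ± E = 65 ± 1.9600 = (63.0400, 66.9600)

Rounded to 2 decimal places:

(63.04, 66.96)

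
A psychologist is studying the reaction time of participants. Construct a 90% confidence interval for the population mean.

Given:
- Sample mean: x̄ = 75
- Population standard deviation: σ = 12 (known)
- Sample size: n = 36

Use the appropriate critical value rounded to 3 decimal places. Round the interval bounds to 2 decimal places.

The population standard deviation σ is known, so use a z-interval (standard normal critical value).

For 90% confidence, z* = 1.645 (from standard normal table)

Standard error: SE = σ/√n = 12/√36 = 2.000000

Margin of error: E = z* × SE = 1.645 × 2.000000 = 3.2900

Z-interval: x̄ ± E = 75 ± 3.2900 = (71.7100, 78.2900)

Rounded to 2 decimal places:

(71.71, 78.29)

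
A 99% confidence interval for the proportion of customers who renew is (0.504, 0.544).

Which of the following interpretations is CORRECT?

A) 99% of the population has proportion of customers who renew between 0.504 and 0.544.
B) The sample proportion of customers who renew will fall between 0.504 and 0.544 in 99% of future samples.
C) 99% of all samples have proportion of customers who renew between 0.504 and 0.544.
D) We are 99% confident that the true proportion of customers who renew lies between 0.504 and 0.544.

A confidence interval represents our confidence in the procedure, not a probability statement about the parameter.

Key concept: If we repeated this sampling process many times and computed a 99% CI each time, about 99% of those intervals would contain the true population parameter.

For this specific interval (0.504, 0.544):
- Midpoint (point estimate): 0.524
- Margin of error: 0.02

The correct interpretation is the one stating confidence that the true parameter lies in the interval — option D.

D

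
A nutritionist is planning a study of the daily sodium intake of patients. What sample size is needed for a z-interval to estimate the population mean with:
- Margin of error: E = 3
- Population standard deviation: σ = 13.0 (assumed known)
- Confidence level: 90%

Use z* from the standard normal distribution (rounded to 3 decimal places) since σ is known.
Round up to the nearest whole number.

Using z* since population σ is known (z-interval formula).

For 90% confidence, z* = 1.645 (from standard normal table)

Sample size formula for z-interval: n = (z*σ/E)²

n = (1.645 × 13.0 / 3)²
  = (7.128333)²
  = 50.8131

Round up to the nearest whole number: n = 51

51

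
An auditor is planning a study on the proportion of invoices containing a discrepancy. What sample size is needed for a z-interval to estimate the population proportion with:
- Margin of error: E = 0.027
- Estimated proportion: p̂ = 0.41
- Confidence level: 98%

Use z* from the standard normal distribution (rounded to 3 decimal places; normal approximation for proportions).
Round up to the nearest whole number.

Using z* for proportion z-interval (normal approximation).

For 98% confidence, z* = 2.326 (from standard normal table)

Sample size formula for proportion z-interval: n = z*²p̂(1-p̂)/E²

n = 2.326² × 0.41 × 0.59 / 0.027²
  = 5.410276 × 0.2419 / 0.000729
  = 1795.2617

Round up to the nearest whole number: n = 1796

1796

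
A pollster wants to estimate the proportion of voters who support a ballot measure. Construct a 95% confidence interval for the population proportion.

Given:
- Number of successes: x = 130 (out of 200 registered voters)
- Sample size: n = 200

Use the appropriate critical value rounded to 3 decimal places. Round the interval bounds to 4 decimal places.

Sample proportion: p̂ = 130/200 = 0.650000

Check conditions for normal approximation:
  np̂ = 130 ≥ 10 ✓
  n(1-p̂) = 70 ≥ 10 ✓

The sample is large enough, so use a z-interval (normal approximation) for the proportion.

For 95% confidence, z* = 1.96 (from standard normal table)

Standard error: SE = √(p̂(1-p̂)/n) = √(0.650000×0.350000/200) = 0.03372684

Margin of error: E = z* × SE = 1.96 × 0.03372684 = 0.066105

Z-interval: p̂ ± E = 0.650000 ± 0.066105 = (0.583895, 0.716105)

Rounded to 4 decimal places:

(0.5839, 0.7161)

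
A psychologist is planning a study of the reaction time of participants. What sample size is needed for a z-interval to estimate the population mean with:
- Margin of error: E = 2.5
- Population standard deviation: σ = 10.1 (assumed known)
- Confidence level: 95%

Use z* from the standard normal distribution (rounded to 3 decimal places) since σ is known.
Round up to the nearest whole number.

Using z* since population σ is known (z-interval formula).

For 95% confidence, z* = 1.96 (from standard normal table)

Sample size formula for z-interval: n = (z*σ/E)²

n = (1.96 × 10.1 / 2.5)²
  = (7.918400)²
  = 62.7011

Round up to the nearest whole number: n = 63

63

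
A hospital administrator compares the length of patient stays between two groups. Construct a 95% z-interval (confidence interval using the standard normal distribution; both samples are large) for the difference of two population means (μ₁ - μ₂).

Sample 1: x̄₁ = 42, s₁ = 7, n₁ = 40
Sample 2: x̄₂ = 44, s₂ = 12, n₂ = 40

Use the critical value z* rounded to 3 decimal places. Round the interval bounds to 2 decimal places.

Both samples are large (n₁ = 40 ≥ 30, n₂ = 40 ≥ 30), so a z-interval for the difference of means applies.

Point estimate: x̄₁ - x̄₂ = 42 - 44 = -2

Standard error: SE = √(s₁²/n₁ + s₂²/n₂)
= √(7²/40 + 12²/40)
= √(1.225000 + 3.600000)
= 2.196588

For 95% confidence, z* = 1.96 (from standard normal table)
Margin of error: E = z* × SE = 1.96 × 2.196588 = 4.3053

Z-interval: (x̄₁ - x̄₂) ± E = -2 ± 4.3053 = (-6.3053, 2.3053)

Rounded to 2 decimal places:

(-6.31, 2.31)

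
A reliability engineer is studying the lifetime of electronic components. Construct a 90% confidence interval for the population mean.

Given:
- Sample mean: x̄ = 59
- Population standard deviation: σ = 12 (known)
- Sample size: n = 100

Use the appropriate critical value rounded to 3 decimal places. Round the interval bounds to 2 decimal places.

The population standard deviation σ is known, so use a z-interval (standard normal critical value).

For 90% confidence, z* = 1.645 (from standard normal table)

Standard error: SE = σ/√n = 12/√100 = 1.200000

Margin of error: E = z* × SE = 1.645 × 1.200000 = 1.9740

Z-interval: x̄ ± E = 59 ± 1.9740 = (57.0260, 60.9740)

Rounded to 2 decimal places:

(57.03, 60.97)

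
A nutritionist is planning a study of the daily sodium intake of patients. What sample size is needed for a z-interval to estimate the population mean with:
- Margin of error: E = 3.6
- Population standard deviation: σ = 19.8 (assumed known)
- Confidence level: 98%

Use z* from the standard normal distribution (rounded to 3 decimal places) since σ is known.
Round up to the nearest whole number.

Using z* since population σ is known (z-interval formula).

For 98% confidence, z* = 2.326 (from standard normal table)

Sample size formula for z-interval: n = (z*σ/E)²

n = (2.326 × 19.8 / 3.6)²
  = (12.793000)²
  = 163.6608

Round up to the nearest whole number: n = 164

164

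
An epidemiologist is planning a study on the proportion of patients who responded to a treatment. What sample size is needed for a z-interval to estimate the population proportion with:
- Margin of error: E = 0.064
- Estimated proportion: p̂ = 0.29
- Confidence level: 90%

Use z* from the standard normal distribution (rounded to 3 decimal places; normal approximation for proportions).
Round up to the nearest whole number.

Using z* for proportion z-interval (normal approximation).

For 90% confidence, z* = 1.645 (from standard normal table)

Sample size formula for proportion z-interval: n = z*²p̂(1-p̂)/E²

n = 1.645² × 0.29 × 0.71 / 0.064²
  = 2.706025 × 0.2059 / 0.004096
  = 136.0280

Round up to the nearest whole number: n = 137

137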